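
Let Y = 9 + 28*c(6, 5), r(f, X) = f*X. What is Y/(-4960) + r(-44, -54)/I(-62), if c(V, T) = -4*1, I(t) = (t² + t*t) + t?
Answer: 67583/203360 ≈ 0.33233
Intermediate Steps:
I(t) = t + 2*t² (I(t) = (t² + t²) + t = 2*t² + t = t + 2*t²)
c(V, T) = -4
r(f, X) = X*f
Y = -103 (Y = 9 + 28*(-4) = 9 - 112 = -103)
Y/(-4960) + r(-44, -54)/I(-62) = -103/(-4960) + (-54*(-44))/((-62*(1 + 2*(-62)))) = -103*(-1/4960) + 2376/((-62*(1 - 124))) = 103/4960 + 2376/((-62*(-123))) = 103/4960 + 2376/7626 = 103/4960 + 2376*(1/7626) = 103/4960 + 396/1271 = 67583/203360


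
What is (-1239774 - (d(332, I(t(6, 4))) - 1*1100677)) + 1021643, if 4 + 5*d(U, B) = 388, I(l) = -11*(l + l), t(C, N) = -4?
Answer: 4412346/5 ≈ 8.8247e+5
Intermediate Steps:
I(l) = -22*l
d(U, B) = 384/5 (d(U, B) = -⅘ + (⅕)*388 = -⅘ + 388/5 = 384/5)
(-1239774 - (d(332, I(t(6, 4))) - 1*1100677)) + 1021643 = (-1239774 - (384/5 - 1*1100677)) + 1021643 = (-1239774 - (384/5 - 1100677)) + 1021643 = (-1239774 - 1*(-5503001/5)) + 1021643 = (-1239774 + 5503001/5) + 1021643 = -695869/5 + 1021643 = 4412346/5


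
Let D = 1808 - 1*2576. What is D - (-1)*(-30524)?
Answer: -31292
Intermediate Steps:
D = -768 (D = 1808 - 2576 = -768)
D - (-1)*(-30524) = -768 - (-1)*(-30524) = -768 - 1*30524 = -768 - 30524 = -31292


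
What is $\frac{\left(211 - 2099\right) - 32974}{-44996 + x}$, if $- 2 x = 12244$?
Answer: $\frac{17431}{25559} \approx 0.68199$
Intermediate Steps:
$x = -6122$ ($x = \left(- \frac{1}{2}\right) 12244 = -6122$)
$\frac{\left(211 - 2099\right) - 32974}{-44996 + x} = \frac{\left(211 - 2099\right) - 32974}{-44996 - 6122} = \frac{\left(211 - 2099\right) - 32974}{-51118} = \left(-1888 - 32974\right) \left(- \frac{1}{51118}\right) = \left(-34862\right) \left(- \frac{1}{51118}\right) = \frac{17431}{25559}$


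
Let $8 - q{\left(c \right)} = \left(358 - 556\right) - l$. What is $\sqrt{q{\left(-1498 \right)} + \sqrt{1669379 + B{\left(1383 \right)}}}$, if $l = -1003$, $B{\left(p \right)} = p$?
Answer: $\sqrt{-797 + \sqrt{1670762}} \approx 22.262$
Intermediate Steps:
$q{\left(c \right)} = -797$ ($q{\left(c \right)} = 8 - \left(\left(358 - 556\right) - -1003\right) = 8 - \left(-198 + 1003\right) = 8 - 805 = -797$)
$\sqrt{q{\left(-1498 \right)} + \sqrt{1669379 + B{\left(1383 \right)}}} = \sqrt{-797 + \sqrt{1669379 + 1383}} = \sqrt{-797 + \sqrt{1670762}}$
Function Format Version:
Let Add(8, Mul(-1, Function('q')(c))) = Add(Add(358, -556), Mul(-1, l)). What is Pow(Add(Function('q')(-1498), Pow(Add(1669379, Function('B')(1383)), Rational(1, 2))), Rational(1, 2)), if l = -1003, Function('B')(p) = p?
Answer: Pow(Add(-797, Pow(1670762, Rational(1, 2))), Rational(1, 2)) ≈ 22.262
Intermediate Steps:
Function('q')(c) = -797 (Function('q')(c) = Add(8, Mul(-1, Add(Add(358, -556), Mul(-1, -1003)))) = Add(8, Mul(-1, Add(-198, 1003))) = Add(8, Mul(-1, 805)) = Add(8, -805) = -797)
Pow(Add(Function('q')(-1498), Pow(Add(1669379, Function('B')(1383)), Rational(1, 2))), Rational(1, 2)) = Pow(Add(-797, Pow(Add(1669379, 1383), Rational(1, 2))), Rational(1, 2)) = Pow(Add(-797, Pow(1670762, Rational(1, 2))), Rational(1, 2))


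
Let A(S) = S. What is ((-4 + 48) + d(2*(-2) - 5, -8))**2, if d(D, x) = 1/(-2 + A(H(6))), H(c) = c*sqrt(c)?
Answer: 21762279/11236 + 13995*sqrt(6)/5618 ≈ 1942.9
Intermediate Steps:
H(c) = c**(3/2)
d(D, x) = 1/(-2 + 6*sqrt(6)) (d(D, x) = 1/(-2 + 6**(3/2)) = 1/(-2 + 6*sqrt(6)))
((-4 + 48) + d(2*(-2) - 5, -8))**2 = ((-4 + 48) + (1/106 + 3*sqrt(6)/106))**2 = (44 + (1/106 + 3*sqrt(6)/106))**2 = (4665/106 + 3*sqrt(6)/106)**2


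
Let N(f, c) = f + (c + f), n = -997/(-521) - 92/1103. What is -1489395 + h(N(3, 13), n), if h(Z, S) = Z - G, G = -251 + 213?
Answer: -1489338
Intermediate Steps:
n = 1051759/574663 (n = -997*(-1/521) - 92*1/1103 = 997/521 - 92/1103 = 1051759/574663 ≈ 1.8302)
G = -38
N(f, c) = c + 2*f
h(Z, S) = 38 + Z (h(Z, S) = Z - 1*(-38) = Z + 38 = 38 + Z)
-1489395 + h(N(3, 13), n) = -1489395 + (38 + (13 + 2*3)) = -1489395 + (38 + (13 + 6)) = -1489395 + (38 + 19) = -1489395 + 57 = -1489338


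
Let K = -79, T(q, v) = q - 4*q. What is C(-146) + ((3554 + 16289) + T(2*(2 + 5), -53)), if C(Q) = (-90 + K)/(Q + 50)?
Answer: 1901065/96 ≈ 19803.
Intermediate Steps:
T(q, v) = -3*q
C(Q) = -169/(50 + Q) (C(Q) = (-90 - 79)/(Q + 50) = -169/(50 + Q))
C(-146) + ((3554 + 16289) + T(2*(2 + 5), -53)) = -169/(50 - 146) + ((3554 + 16289) - 6*(2 + 5)) = -169/(-96) + (19843 - 6*7) = -169*(-1/96) + (19843 - 3*14) = 169/96 + (19843 - 42) = 169/96 + 19801 = 1901065/96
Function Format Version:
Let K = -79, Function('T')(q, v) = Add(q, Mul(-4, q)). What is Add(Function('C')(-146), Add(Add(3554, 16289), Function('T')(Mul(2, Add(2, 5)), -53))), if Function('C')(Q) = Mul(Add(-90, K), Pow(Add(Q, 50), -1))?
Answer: Rational(1901065, 96) ≈ 19803.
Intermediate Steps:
Function('T')(q, v) = Mul(-3, q)
Function('C')(Q) = Mul(-169, Pow(Add(50, Q), -1)) (Function('C')(Q) = Mul(Add(-90, -79), Pow(Add(Q, 50), -1)) = Mul(-169, Pow(Add(50, Q), -1)))
Add(Function('C')(-146), Add(Add(3554, 16289), Function('T')(Mul(2, Add(2, 5)), -53))) = Add(Mul(-169, Pow(Add(50, -146), -1)), Add(Add(3554, 16289), Mul(-3, Mul(2, Add(2, 5))))) = Add(Mul(-169, Pow(-96, -1)), Add(19843, Mul(-3, Mul(2, 7)))) = Add(Mul(-169, Rational(-1, 96)), Add(19843, Mul(-3, 14))) = Add(Rational(169, 96), Add(19843, -42)) = Add(Rational(169, 96), 19801) = Rational(1901065, 96)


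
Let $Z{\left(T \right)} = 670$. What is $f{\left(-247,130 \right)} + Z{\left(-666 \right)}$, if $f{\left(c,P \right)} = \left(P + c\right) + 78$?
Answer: $631$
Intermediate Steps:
$f{\left(c,P \right)} = 78 + P + c$
$f{\left(-247,130 \right)} + Z{\left(-666 \right)} = \left(78 + 130 - 247\right) + 670 = -39 + 670 = 631$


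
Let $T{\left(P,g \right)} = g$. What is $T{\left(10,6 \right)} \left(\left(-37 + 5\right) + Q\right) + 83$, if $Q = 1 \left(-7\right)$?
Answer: $-151$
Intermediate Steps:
$Q = -7$
$T{\left(10,6 \right)} \left(\left(-37 + 5\right) + Q\right) + 83 = 6 \left(\left(-37 + 5\right) - 7\right) + 83 = 6 \left(-32 - 7\right) + 83 = 6 \left(-39\right) + 83 = -234 + 83 = -151$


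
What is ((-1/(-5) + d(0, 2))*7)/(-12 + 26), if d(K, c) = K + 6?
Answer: 31/10 ≈ 3.1000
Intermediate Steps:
d(K, c) = 6 + K
((-1/(-5) + d(0, 2))*7)/(-12 + 26) = ((-1/(-5) + (6 + 0))*7)/(-12 + 26) = ((-1*(-⅕) + 6)*7)/14 = ((⅕ + 6)*7)*(1/14) = ((31/5)*7)*(1/14) = (217/5)*(1/14) = 31/10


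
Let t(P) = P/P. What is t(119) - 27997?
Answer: -27996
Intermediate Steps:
t(P) = 1
t(119) - 27997 = 1 - 27997 = -27996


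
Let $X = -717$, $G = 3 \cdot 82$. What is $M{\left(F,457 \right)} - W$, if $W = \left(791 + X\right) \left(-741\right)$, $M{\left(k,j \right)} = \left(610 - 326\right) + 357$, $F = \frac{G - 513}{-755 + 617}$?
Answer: $55475$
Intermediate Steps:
$G = 246$
$F = \frac{89}{46}$ ($F = \frac{246 - 513}{-755 + 617} = - \frac{267}{-138} = \left(-267\right) \left(- \frac{1}{138}\right) = \frac{89}{46} \approx 1.9348$)
$M{\left(k,j \right)} = 641$ ($M{\left(k,j \right)} = 284 + 357 = 641$)
$W = -54834$ ($W = \left(791 - 717\right) \left(-741\right) = 74 \left(-741\right) = -54834$)
$M{\left(F,457 \right)} - W = 641 - -54834 = 641 + 54834 = 55475$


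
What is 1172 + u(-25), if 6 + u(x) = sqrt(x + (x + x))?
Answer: 1166 + 5*I*sqrt(3) ≈ 1166.0 + 8.6602*I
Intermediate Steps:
u(x) = -6 + sqrt(3)*sqrt(x) (u(x) = -6 + sqrt(x + (x + x)) = -6 + sqrt(x + 2*x) = -6 + sqrt(3*x) = -6 + sqrt(3)*sqrt(x))
1172 + u(-25) = 1172 + (-6 + sqrt(3)*sqrt(-25)) = 1172 + (-6 + sqrt(3)*(5*I)) = 1172 + (-6 + 5*I*sqrt(3)) = 1166 + 5*I*sqrt(3)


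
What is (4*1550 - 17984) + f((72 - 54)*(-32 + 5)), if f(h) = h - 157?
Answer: -12427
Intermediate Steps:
f(h) = -157 + h
(4*1550 - 17984) + f((72 - 54)*(-32 + 5)) = (4*1550 - 17984) + (-157 + (72 - 54)*(-32 + 5)) = (6200 - 17984) + (-157 + 18*(-27)) = -11784 + (-157 - 486) = -11784 - 643 = -12427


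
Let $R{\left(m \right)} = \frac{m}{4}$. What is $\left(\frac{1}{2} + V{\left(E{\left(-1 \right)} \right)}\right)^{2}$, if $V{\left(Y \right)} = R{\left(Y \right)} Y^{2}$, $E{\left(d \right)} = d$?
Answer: $\frac{1}{16} \approx 0.0625$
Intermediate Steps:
$R{\left(m \right)} = \frac{m}{4}$ ($R{\left(m \right)} = m \frac{1}{4} = \frac{m}{4}$)
$V{\left(Y \right)} = \frac{Y^{3}}{4}$ ($V{\left(Y \right)} = \frac{Y}{4} Y^{2} = \frac{Y^{3}}{4}$)
$\left(\frac{1}{2} + V{\left(E{\left(-1 \right)} \right)}\right)^{2} = \left(\frac{1}{2} + \frac{\left(-1\right)^{3}}{4}\right)^{2} = \left(\frac{1}{2} + \frac{1}{4} \left(-1\right)\right)^{2} = \left(\frac{1}{2} - \frac{1}{4}\right)^{2} = \left(\frac{1}{4}\right)^{2} = \frac{1}{16}$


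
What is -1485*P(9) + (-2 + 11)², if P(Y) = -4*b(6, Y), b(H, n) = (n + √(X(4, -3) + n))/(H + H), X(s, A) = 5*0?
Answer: 6021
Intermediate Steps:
X(s, A) = 0
b(H, n) = (n + √n)/(2*H) (b(H, n) = (n + √(0 + n))/(H + H) = (n + √n)/((2*H)) = (n + √n)*(1/(2*H)) = (n + √n)/(2*H))
P(Y) = -Y/3 - √Y/3 (P(Y) = -2*(Y + √Y)/6 = -4*(Y/12 + √Y/12) = -Y/3 - √Y/3)
-1485*P(9) + (-2 + 11)² = -1485*(-⅓*9 - √9/3) + (-2 + 11)² = -1485*(-3 - ⅓*3) + 9² = -1485*(-3 - 1) + 81 = -1485*(-4) + 81 = 5940 + 81 = 6021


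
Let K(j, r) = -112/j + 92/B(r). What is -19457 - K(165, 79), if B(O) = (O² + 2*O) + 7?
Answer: -10282576069/528495 ≈ -19456.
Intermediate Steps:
B(O) = 7 + O² + 2*O
K(j, r) = -112/j + 92/(7 + r² + 2*r)
-19457 - K(165, 79) = -19457 - (-112/165 + 92/(7 + 79² + 2*79)) = -19457 - (-112*1/165 + 92/(7 + 6241 + 158)) = -19457 - (-112/165 + 92/6406) = -19457 - (-112/165 + 92*(1/6406)) = -19457 - (-112/165 + 46/3203) = -19457 - 1*(-351146/528495) = -19457 + 351146/528495 = -10282576069/528495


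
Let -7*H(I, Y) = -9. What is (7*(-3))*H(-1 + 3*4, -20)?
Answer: -27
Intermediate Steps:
H(I, Y) = 9/7 (H(I, Y) = -1/7*(-9) = 9/7)
(7*(-3))*H(-1 + 3*4, -20) = (7*(-3))*(9/7) = -21*9/7 = -27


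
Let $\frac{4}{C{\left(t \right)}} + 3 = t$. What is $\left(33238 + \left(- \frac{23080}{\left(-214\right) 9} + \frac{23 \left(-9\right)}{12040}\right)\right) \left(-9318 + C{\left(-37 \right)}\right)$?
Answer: $- \frac{835416201507173}{2696400} \approx -3.0983 \cdot 10^{8}$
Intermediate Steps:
$C{\left(t \right)} = \frac{4}{-3 + t}$
$\left(33238 + \left(- \frac{23080}{\left(-214\right) 9} + \frac{23 \left(-9\right)}{12040}\right)\right) \left(-9318 + C{\left(-37 \right)}\right) = \left(33238 + \left(- \frac{23080}{\left(-214\right) 9} + \frac{23 \left(-9\right)}{12040}\right)\right) \left(-9318 + \frac{4}{-3 - 37}\right) = \left(33238 - \left(\frac{207}{12040} + \frac{23080}{-1926}\right)\right) \left(-9318 + \frac{4}{-40}\right) = \left(33238 - - \frac{138742259}{11594520}\right) \left(-9318 + 4 \left(- \frac{1}{40}\right)\right) = \left(33238 + \left(\frac{11540}{963} - \frac{207}{12040}\right)\right) \left(-9318 - \frac{1}{10}\right) = \left(33238 + \frac{138742259}{11594520}\right) \left(- \frac{93181}{10}\right) = \frac{385517398019}{11594520} \left(- \frac{93181}{10}\right) = - \frac{835416201507173}{2696400}$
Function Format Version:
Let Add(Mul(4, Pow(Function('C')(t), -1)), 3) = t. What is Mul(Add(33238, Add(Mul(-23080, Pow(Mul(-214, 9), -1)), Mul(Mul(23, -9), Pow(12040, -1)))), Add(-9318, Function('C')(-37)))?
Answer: Rational(-835416201507173, 2696400) ≈ -3.0983e+8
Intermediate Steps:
Function('C')(t) = Mul(4, Pow(Add(-3, t), -1))
Mul(Add(33238, Add(Mul(-23080, Pow(Mul(-214, 9), -1)), Mul(Mul(23, -9), Pow(12040, -1)))), Add(-9318, Function('C')(-37))) = Mul(Add(33238, Add(Mul(-23080, Pow(Mul(-214, 9), -1)), Mul(Mul(23, -9), Pow(12040, -1)))), Add(-9318, Mul(4, Pow(Add(-3, -37), -1)))) = Mul(Add(33238, Add(Mul(-23080, Pow(-1926, -1)), Mul(-207, Rational(1, 12040)))), Add(-9318, Mul(4, Pow(-40, -1)))) = Mul(Add(33238, Add(Mul(-23080, Rational(-1, 1926)), Rational(-207, 12040))), Add(-9318, Mul(4, Rational(-1, 40)))) = Mul(Add(33238, Add(Rational(11540, 963), Rational(-207, 12040))), Add(-9318, Rational(-1, 10))) = Mul(Add(33238, Rational(138742259, 11594520)), Rational(-93181, 10)) = Mul(Rational(385517398019, 11594520), Rational(-93181, 10)) = Rational(-835416201507173, 2696400)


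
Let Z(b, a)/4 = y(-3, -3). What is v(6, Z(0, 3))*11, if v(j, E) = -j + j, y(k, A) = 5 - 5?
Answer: 0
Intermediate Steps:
y(k, A) = 0
Z(b, a) = 0 (Z(b, a) = 4*0 = 0)
v(j, E) = 0
v(6, Z(0, 3))*11 = 0*11 = 0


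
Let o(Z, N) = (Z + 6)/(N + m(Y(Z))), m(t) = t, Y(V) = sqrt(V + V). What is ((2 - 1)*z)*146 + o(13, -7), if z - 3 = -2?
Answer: 3225/23 - 19*sqrt(26)/23 ≈ 136.01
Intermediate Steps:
z = 1 (z = 3 - 2 = 1)
Y(V) = sqrt(2)*sqrt(V) (Y(V) = sqrt(2*V) = sqrt(2)*sqrt(V))
o(Z, N) = (6 + Z)/(N + sqrt(2)*sqrt(Z)) (o(Z, N) = (Z + 6)/(N + sqrt(2)*sqrt(Z)) = (6 + Z)/(N + sqrt(2)*sqrt(Z)))
((2 - 1)*z)*146 + o(13, -7) = ((2 - 1)*1)*146 + (6 + 13)/(-7 + sqrt(2)*sqrt(13)) = (1*1)*146 + 19/(-7 + sqrt(26)) = 1*146 + 19/(-7 + sqrt(26)) = 146 + 19/(-7 + sqrt(26))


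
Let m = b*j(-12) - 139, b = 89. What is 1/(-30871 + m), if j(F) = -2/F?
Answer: -6/185971 ≈ -3.2263e-5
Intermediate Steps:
m = -745/6 (m = 89*(-2/(-12)) - 139 = 89*(-2*(-1/12)) - 139 = 89*(1/6) - 139 = 89/6 - 139 = -745/6 ≈ -124.17)
1/(-30871 + m) = 1/(-30871 - 745/6) = 1/(-185971/6) = -6/185971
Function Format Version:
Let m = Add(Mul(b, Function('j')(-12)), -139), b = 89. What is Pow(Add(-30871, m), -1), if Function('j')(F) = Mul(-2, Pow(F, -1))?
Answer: Rational(-6, 185971) ≈ -3.2263e-5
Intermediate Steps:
m = Rational(-745, 6) (m = Add(Mul(89, Mul(-2, Pow(-12, -1))), -139) = Add(Mul(89, Mul(-2, Rational(-1, 12))), -139) = Add(Mul(89, Rational(1, 6)), -139) = Add(Rational(89, 6), -139) = Rational(-745, 6) ≈ -124.17)
Pow(Add(-30871, m), -1) = Pow(Add(-30871, Rational(-745, 6)), -1) = Pow(Rational(-185971, 6), -1) = Rational(-6, 185971)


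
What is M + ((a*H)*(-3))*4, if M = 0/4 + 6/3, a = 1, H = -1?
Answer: 14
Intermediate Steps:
M = 2 (M = 0*(¼) + 6*(⅓) = 0 + 2 = 2)
M + ((a*H)*(-3))*4 = 2 + ((1*(-1))*(-3))*4 = 2 - 1*(-3)*4 = 2 + 3*4 = 2 + 12 = 14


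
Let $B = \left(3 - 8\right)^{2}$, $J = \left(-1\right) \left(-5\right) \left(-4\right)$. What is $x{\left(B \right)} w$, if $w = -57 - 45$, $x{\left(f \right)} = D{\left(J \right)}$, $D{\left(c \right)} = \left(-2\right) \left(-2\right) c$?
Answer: $8160$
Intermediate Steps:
$J = -20$ ($J = 5 \left(-4\right) = -20$)
$B = 25$ ($B = \left(3 - 8\right)^{2} = \left(-5\right)^{2} = 25$)
$D{\left(c \right)} = 4 c$
$x{\left(f \right)} = -80$ ($x{\left(f \right)} = 4 \left(-20\right) = -80$)
$w = -102$
$x{\left(B \right)} w = \left(-80\right) \left(-102\right) = 8160$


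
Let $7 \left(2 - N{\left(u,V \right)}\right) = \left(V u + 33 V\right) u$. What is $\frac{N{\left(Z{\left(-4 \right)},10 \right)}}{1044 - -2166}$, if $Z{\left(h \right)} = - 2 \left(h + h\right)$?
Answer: $- \frac{559}{1605} \approx -0.34829$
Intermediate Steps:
$Z{\left(h \right)} = - 4 h$ ($Z{\left(h \right)} = - 2 \cdot 2 h = - 4 h$)
$N{\left(u,V \right)} = 2 - \frac{u \left(33 V + V u\right)}{7}$ ($N{\left(u,V \right)} = 2 - \frac{\left(V u + 33 V\right) u}{7} = 2 - \frac{\left(33 V + V u\right) u}{7} = 2 - \frac{u \left(33 V + V u\right)}{7}$)
$\frac{N{\left(Z{\left(-4 \right)},10 \right)}}{1044 - -2166} = \frac{2 - \frac{330 \left(\left(-4\right) \left(-4\right)\right)}{7} - \frac{10 \left(\left(-4\right) \left(-4\right)\right)^{2}}{7}}{1044 - -2166} = \frac{2 - \frac{330}{7} \cdot 16 - \frac{10 \cdot 16^{2}}{7}}{1044 + 2166} = \frac{2 - \frac{5280}{7} - \frac{10}{7} \cdot 256}{3210} = \left(2 - \frac{5280}{7} - \frac{2560}{7}\right) \frac{1}{3210} = \left(-1118\right) \frac{1}{3210} = - \frac{559}{1605}$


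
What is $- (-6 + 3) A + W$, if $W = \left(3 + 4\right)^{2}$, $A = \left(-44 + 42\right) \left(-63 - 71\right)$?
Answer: $853$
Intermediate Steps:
$A = 268$ ($A = \left(-2\right) \left(-134\right) = 268$)
$W = 49$ ($W = 7^{2} = 49$)
$- (-6 + 3) A + W = - (-6 + 3) 268 + 49 = \left(-1\right) \left(-3\right) 268 + 49 = 3 \cdot 268 + 49 = 804 + 49 = 853$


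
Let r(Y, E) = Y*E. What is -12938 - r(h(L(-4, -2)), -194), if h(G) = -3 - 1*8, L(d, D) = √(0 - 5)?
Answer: -15072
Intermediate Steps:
L(d, D) = I*√5 (L(d, D) = √(-5) = I*√5)
h(G) = -11 (h(G) = -3 - 8 = -11)
r(Y, E) = E*Y
-12938 - r(h(L(-4, -2)), -194) = -12938 - (-194)*(-11) = -12938 - 1*2134 = -12938 - 2134 = -15072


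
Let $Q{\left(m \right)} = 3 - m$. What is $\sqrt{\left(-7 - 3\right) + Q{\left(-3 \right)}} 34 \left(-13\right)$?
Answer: $- 884 i \approx - 884.0 i$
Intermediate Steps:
$\sqrt{\left(-7 - 3\right) + Q{\left(-3 \right)}} 34 \left(-13\right) = \sqrt{\left(-7 - 3\right) + \left(3 - -3\right)} 34 \left(-13\right) = \sqrt{-10 + \left(3 + 3\right)} 34 \left(-13\right) = \sqrt{-10 + 6} \cdot 34 \left(-13\right) = \sqrt{-4} \cdot 34 \left(-13\right) = 2 i 34 \left(-13\right) = 68 i \left(-13\right) = - 884 i$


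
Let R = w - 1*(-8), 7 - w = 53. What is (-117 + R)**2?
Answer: 24025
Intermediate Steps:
w = -46 (w = 7 - 1*53 = 7 - 53 = -46)
R = -38 (R = -46 - 1*(-8) = -46 + 8 = -38)
(-117 + R)**2 = (-117 - 38)**2 = (-155)**2 = 24025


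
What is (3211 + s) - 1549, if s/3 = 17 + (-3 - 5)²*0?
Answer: 1713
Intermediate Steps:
s = 51 (s = 3*(17 + (-3 - 5)²*0) = 3*(17 + (-8)²*0) = 3*(17 + 64*0) = 3*(17 + 0) = 3*17 = 51)
(3211 + s) - 1549 = (3211 + 51) - 1549 = 3262 - 1549 = 1713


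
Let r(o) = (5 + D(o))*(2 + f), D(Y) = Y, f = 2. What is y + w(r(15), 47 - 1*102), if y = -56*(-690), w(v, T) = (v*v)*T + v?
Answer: -313280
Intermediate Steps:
r(o) = 20 + 4*o (r(o) = (5 + o)*(2 + 2) = (5 + o)*4 = 20 + 4*o)
w(v, T) = v + T*v² (w(v, T) = v²*T + v = T*v² + v = v + T*v²)
y = 38640
y + w(r(15), 47 - 1*102) = 38640 + (20 + 4*15)*(1 + (47 - 1*102)*(20 + 4*15)) = 38640 + (20 + 60)*(1 + (47 - 102)*(20 + 60)) = 38640 + 80*(1 - 55*80) = 38640 + 80*(1 - 4400) = 38640 + 80*(-4399) = 38640 - 351920 = -313280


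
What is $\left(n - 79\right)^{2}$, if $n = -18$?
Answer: $9409$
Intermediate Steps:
$\left(n - 79\right)^{2} = \left(-18 - 79\right)^{2} = \left(-97\right)^{2} = 9409$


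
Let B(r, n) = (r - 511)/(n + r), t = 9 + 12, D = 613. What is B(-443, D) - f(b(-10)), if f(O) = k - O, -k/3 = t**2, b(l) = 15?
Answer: 113253/85 ≈ 1332.4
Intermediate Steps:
t = 21
B(r, n) = (-511 + r)/(n + r)
k = -1323 (k = -3*21**2 = -3*441 = -1323)
f(O) = -1323 - O
B(-443, D) - f(b(-10)) = (-511 - 443)/(613 - 443) - (-1323 - 1*15) = -954/170 - (-1323 - 15) = (1/170)*(-954) - 1*(-1338) = -477/85 + 1338 = 113253/85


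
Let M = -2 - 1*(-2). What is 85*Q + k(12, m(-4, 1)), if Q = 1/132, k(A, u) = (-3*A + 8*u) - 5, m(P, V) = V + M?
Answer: -4271/132 ≈ -32.356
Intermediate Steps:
M = 0 (M = -2 + 2 = 0)
m(P, V) = V (m(P, V) = V + 0 = V)
k(A, u) = -5 - 3*A + 8*u
Q = 1/132 ≈ 0.0075758
85*Q + k(12, m(-4, 1)) = 85*(1/132) + (-5 - 3*12 + 8*1) = 85/132 + (-5 - 36 + 8) = 85/132 - 33 = -4271/132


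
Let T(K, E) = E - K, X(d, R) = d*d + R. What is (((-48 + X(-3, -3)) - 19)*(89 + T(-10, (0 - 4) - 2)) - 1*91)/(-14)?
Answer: 2882/7 ≈ 411.71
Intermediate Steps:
X(d, R) = R + d**2 (X(d, R) = d**2 + R = R + d**2)
(((-48 + X(-3, -3)) - 19)*(89 + T(-10, (0 - 4) - 2)) - 1*91)/(-14) = (((-48 + (-3 + (-3)**2)) - 19)*(89 + (((0 - 4) - 2) - 1*(-10))) - 1*91)/(-14) = (((-48 + (-3 + 9)) - 19)*(89 + ((-4 - 2) + 10)) - 91)*(-1/14) = (((-48 + 6) - 19)*(89 + (-6 + 10)) - 91)*(-1/14) = ((-42 - 19)*(89 + 4) - 91)*(-1/14) = (-61*93 - 91)*(-1/14) = (-5673 - 91)*(-1/14) = -5764*(-1/14) = 2882/7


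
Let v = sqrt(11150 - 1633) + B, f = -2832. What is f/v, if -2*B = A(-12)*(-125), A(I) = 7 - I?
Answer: -4484000/1867519 + 3776*sqrt(9517)/1867519 ≈ -2.2038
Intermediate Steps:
B = 2375/2 (B = -(7 - 1*(-12))*(-125)/2 = -(7 + 12)*(-125)/2 = -19*(-125)/2 = -1/2*(-2375) = 2375/2 ≈ 1187.5)
v = 2375/2 + sqrt(9517) (v = sqrt(11150 - 1633) + 2375/2 = sqrt(9517) + 2375/2 = 2375/2 + sqrt(9517) ≈ 1285.1)
f/v = -2832/(2375/2 + sqrt(9517))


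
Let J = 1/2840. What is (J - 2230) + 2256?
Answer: 73841/2840 ≈ 26.000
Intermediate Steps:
J = 1/2840 ≈ 0.00035211
(J - 2230) + 2256 = (1/2840 - 2230) + 2256 = -6333199/2840 + 2256 = 73841/2840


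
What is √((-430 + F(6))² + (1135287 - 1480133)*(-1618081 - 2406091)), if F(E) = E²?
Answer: 2*√346929943187 ≈ 1.1780e+6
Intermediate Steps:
√((-430 + F(6))² + (1135287 - 1480133)*(-1618081 - 2406091)) = √((-430 + 6²)² + (1135287 - 1480133)*(-1618081 - 2406091)) = √((-430 + 36)² - 344846*(-4024172)) = √((-394)² + 1387719617512) = √(155236 + 1387719617512) = √1387719772748 = 2*√346929943187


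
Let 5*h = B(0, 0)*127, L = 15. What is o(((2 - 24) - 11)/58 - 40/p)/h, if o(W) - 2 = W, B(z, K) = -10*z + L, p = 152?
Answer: 429/139954 ≈ 0.0030653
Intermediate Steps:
B(z, K) = 15 - 10*z (B(z, K) = -10*z + 15 = 15 - 10*z)
o(W) = 2 + W
h = 381 (h = ((15 - 10*0)*127)/5 = ((15 + 0)*127)/5 = (15*127)/5 = (⅕)*1905 = 381)
o(((2 - 24) - 11)/58 - 40/p)/h = (2 + (((2 - 24) - 11)/58 - 40/152))/381 = (2 + ((-22 - 11)*(1/58) - 40*1/152))*(1/381) = (2 + (-33*1/58 - 5/19))*(1/381) = (2 + (-33/58 - 5/19))*(1/381) = (2 - 917/1102)*(1/381) = (1287/1102)*(1/381) = 429/139954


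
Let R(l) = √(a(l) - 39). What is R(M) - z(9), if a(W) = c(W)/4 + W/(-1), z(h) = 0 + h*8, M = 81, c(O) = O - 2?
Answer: -72 + I*√401/2 ≈ -72.0 + 10.012*I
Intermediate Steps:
c(O) = -2 + O
z(h) = 8*h (z(h) = 0 + 8*h = 8*h)
a(W) = -½ - 3*W/4 (a(W) = (-2 + W)/4 + W/(-1) = (-2 + W)*(¼) + W*(-1) = (-½ + W/4) - W = -½ - 3*W/4)
R(l) = √(-79/2 - 3*l/4) (R(l) = √((-½ - 3*l/4) - 39) = √(-79/2 - 3*l/4))
R(M) - z(9) = √(-158 - 3*81)/2 - 8*9 = √(-158 - 243)/2 - 1*72 = √(-401)/2 - 72 = (I*√401)/2 - 72 = I*√401/2 - 72 = -72 + I*√401/2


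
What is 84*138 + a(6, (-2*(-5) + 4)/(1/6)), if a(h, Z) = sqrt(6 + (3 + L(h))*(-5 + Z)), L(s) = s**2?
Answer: 11592 + 21*sqrt(7) ≈ 11648.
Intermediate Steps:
a(h, Z) = sqrt(6 + (-5 + Z)*(3 + h**2)) (a(h, Z) = sqrt(6 + (3 + h**2)*(-5 + Z)) = sqrt(6 + (-5 + Z)*(3 + h**2)))
84*138 + a(6, (-2*(-5) + 4)/(1/6)) = 84*138 + sqrt(-9 - 5*6**2 + 3*((-2*(-5) + 4)/(1/6)) + ((-2*(-5) + 4)/(1/6))*6**2) = 11592 + sqrt(-9 - 5*36 + 3*((10 + 4)/(1/6)) + ((10 + 4)/(1/6))*36) = 11592 + sqrt(-9 - 180 + 3*(14*6) + (14*6)*36) = 11592 + sqrt(-9 - 180 + 3*84 + 84*36) = 11592 + sqrt(-9 - 180 + 252 + 3024) = 11592 + sqrt(3087) = 11592 + 21*sqrt(7)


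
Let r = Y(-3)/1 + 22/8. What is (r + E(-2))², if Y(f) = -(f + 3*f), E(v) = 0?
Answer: 3481/16 ≈ 217.56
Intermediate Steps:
Y(f) = -4*f
r = 59/4 (r = -4*(-3)/1 + 22/8 = 12*1 + 22*(⅛) = 12 + 11/4 = 59/4 ≈ 14.750)
(r + E(-2))² = (59/4 + 0)² = (59/4)² = 3481/16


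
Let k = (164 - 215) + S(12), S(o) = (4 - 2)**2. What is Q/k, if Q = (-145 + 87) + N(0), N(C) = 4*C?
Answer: 58/47 ≈ 1.2340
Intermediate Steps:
S(o) = 4 (S(o) = 2**2 = 4)
Q = -58 (Q = (-145 + 87) + 4*0 = -58 + 0 = -58)
k = -47 (k = (164 - 215) + 4 = -51 + 4 = -47)
Q/k = -58/(-47) = -58*(-1/47) = 58/47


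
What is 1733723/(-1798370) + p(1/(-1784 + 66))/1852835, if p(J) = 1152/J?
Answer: -270860858521/133283315158 ≈ -2.0322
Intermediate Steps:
1733723/(-1798370) + p(1/(-1784 + 66))/1852835 = 1733723/(-1798370) + (1152/(1/(-1784 + 66)))/1852835 = 1733723*(-1/1798370) + (1152/(1/(-1718)))*(1/1852835) = -1733723/1798370 + (1152/(-1/1718))*(1/1852835) = -1733723/1798370 + (1152*(-1718))*(1/1852835) = -1733723/1798370 - 1979136*1/1852835 = -1733723/1798370 - 1979136/1852835 = -270860858521/133283315158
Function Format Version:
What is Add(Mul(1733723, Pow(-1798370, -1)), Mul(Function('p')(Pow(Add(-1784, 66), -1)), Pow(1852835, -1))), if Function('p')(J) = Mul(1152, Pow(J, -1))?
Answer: Rational(-270860858521, 133283315158) ≈ -2.0322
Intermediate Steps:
Add(Mul(1733723, Pow(-1798370, -1)), Mul(Function('p')(Pow(Add(-1784, 66), -1)), Pow(1852835, -1))) = Add(Mul(1733723, Pow(-1798370, -1)), Mul(Mul(1152, Pow(Pow(Add(-1784, 66), -1), -1)), Pow(1852835, -1))) = Add(Mul(1733723, Rational(-1, 1798370)), Mul(Mul(1152, Pow(Pow(-1718, -1), -1)), Rational(1, 1852835))) = Add(Rational(-1733723, 1798370), Mul(Mul(1152, Pow(Rational(-1, 1718), -1)), Rational(1, 1852835))) = Add(Rational(-1733723, 1798370), Mul(Mul(1152, -1718), Rational(1, 1852835))) = Add(Rational(-1733723, 1798370), Mul(-1979136, Rational(1, 1852835))) = Add(Rational(-1733723, 1798370), Rational(-1979136, 1852835)) = Rational(-270860858521, 133283315158)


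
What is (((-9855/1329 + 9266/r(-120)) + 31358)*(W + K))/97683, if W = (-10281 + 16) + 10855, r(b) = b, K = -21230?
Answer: -285948665624/43273569 ≈ -6607.9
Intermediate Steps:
W = 590 (W = -10265 + 10855 = 590)
(((-9855/1329 + 9266/r(-120)) + 31358)*(W + K))/97683 = (((-9855/1329 + 9266/(-120)) + 31358)*(590 - 21230))/97683 = (((-9855*1/1329 + 9266*(-1/120)) + 31358)*(-20640))*(1/97683) = (((-3285/443 - 4633/60) + 31358)*(-20640))*(1/97683) = ((-2249519/26580 + 31358)*(-20640))*(1/97683) = ((831246121/26580)*(-20640))*(1/97683) = -285948665624/443*1/97683 = -285948665624/43273569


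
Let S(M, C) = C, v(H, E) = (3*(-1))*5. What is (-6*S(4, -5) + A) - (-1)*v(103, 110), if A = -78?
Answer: -63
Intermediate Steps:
v(H, E) = -15 (v(H, E) = -3*5 = -15)
(-6*S(4, -5) + A) - (-1)*v(103, 110) = (-6*(-5) - 78) - (-1)*(-15) = (30 - 78) - 1*15 = -48 - 15 = -63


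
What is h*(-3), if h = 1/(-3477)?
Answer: 1/1159 ≈ 0.00086281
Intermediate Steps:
h = -1/3477 ≈ -0.00028760
h*(-3) = -1/3477*(-3) = 1/1159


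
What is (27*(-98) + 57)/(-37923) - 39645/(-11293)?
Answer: 510898304/142754813 ≈ 3.5788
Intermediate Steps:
(27*(-98) + 57)/(-37923) - 39645/(-11293) = (-2646 + 57)*(-1/37923) - 39645*(-1/11293) = -2589*(-1/37923) + 39645/11293 = 863/12641 + 39645/11293 = 510898304/142754813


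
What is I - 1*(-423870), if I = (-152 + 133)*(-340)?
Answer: 430330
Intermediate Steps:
I = 6460 (I = -19*(-340) = 6460)
I - 1*(-423870) = 6460 - 1*(-423870) = 6460 + 423870 = 430330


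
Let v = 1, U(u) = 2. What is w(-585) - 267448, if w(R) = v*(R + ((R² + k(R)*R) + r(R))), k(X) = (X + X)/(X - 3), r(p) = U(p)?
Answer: 7156937/98 ≈ 73030.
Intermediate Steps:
r(p) = 2
k(X) = 2*X/(-3 + X) (k(X) = (2*X)/(-3 + X) = 2*X/(-3 + X))
w(R) = 2 + R + R² + 2*R²/(-3 + R) (w(R) = 1*(R + ((R² + (2*R/(-3 + R))*R) + 2)) = 1*(R + ((R² + 2*R²/(-3 + R)) + 2)) = 1*(R + (2 + R² + 2*R²/(-3 + R))) = 1*(2 + R + R² + 2*R²/(-3 + R)) = 2 + R + R² + 2*R²/(-3 + R))
w(-585) - 267448 = (-6 + (-585)³ - 1*(-585))/(-3 - 585) - 267448 = (-6 - 200201625 + 585)/(-588) - 267448 = -1/588*(-200201046) - 267448 = 33366841/98 - 267448 = 7156937/98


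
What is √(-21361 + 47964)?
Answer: √26603 ≈ 163.10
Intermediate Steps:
√(-21361 + 47964) = √26603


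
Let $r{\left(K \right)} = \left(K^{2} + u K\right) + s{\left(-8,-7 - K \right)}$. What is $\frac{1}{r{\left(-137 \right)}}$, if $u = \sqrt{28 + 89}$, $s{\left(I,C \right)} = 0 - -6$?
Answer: $\frac{18775}{350304652} + \frac{411 \sqrt{13}}{350304652} \approx 5.7826 \cdot 10^{-5}$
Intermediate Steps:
$s{\left(I,C \right)} = 6$ ($s{\left(I,C \right)} = 0 + 6 = 6$)
$u = 3 \sqrt{13}$ ($u = \sqrt{117} = 3 \sqrt{13} \approx 10.817$)
$r{\left(K \right)} = 6 + K^{2} + 3 K \sqrt{13}$ ($r{\left(K \right)} = \left(K^{2} + 3 \sqrt{13} K\right) + 6 = \left(K^{2} + 3 K \sqrt{13}\right) + 6 = 6 + K^{2} + 3 K \sqrt{13}$)
$\frac{1}{r{\left(-137 \right)}} = \frac{1}{6 + \left(-137\right)^{2} + 3 \left(-137\right) \sqrt{13}} = \frac{1}{6 + 18769 - 411 \sqrt{13}} = \frac{1}{18775 - 411 \sqrt{13}}$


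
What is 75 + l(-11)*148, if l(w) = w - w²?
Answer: -19461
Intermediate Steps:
75 + l(-11)*148 = 75 - 11*(1 - 1*(-11))*148 = 75 - 11*(1 + 11)*148 = 75 - 11*12*148 = 75 - 132*148 = 75 - 19536 = -19461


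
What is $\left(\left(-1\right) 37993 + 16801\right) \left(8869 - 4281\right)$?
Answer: $-97228896$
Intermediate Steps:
$\left(\left(-1\right) 37993 + 16801\right) \left(8869 - 4281\right) = \left(-37993 + 16801\right) 4588 = \left(-21192\right) 4588 = -97228896$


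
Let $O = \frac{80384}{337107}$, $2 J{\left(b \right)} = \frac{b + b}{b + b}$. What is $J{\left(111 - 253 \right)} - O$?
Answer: $\frac{176339}{674214} \approx 0.26155$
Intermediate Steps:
$J{\left(b \right)} = \frac{1}{2}$ ($J{\left(b \right)} = \frac{\left(b + b\right) \frac{1}{b + b}}{2} = \frac{2 b \frac{1}{2 b}}{2} = \frac{1}{2} \cdot 1 = \frac{1}{2}$)
$O = \frac{80384}{337107}$ ($O = 80384 \cdot \frac{1}{337107} = \frac{80384}{337107} \approx 0.23845$)
$J{\left(111 - 253 \right)} - O = \frac{1}{2} - \frac{80384}{337107} = \frac{176339}{674214}$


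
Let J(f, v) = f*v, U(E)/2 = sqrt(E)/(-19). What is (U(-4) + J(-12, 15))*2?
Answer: -360 - 8*I/19 ≈ -360.0 - 0.42105*I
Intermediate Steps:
U(E) = -2*sqrt(E)/19 (U(E) = 2*(sqrt(E)/(-19)) = 2*(-sqrt(E)/19) = -2*sqrt(E)/19)
(U(-4) + J(-12, 15))*2 = (-4*I/19 - 12*15)*2 = (-4*I/19 - 180)*2 = (-180 - 4*I/19)*2 = -360 - 8*I/19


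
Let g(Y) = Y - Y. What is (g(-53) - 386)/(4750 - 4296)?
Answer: -193/227 ≈ -0.85022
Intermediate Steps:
g(Y) = 0
(g(-53) - 386)/(4750 - 4296) = (0 - 386)/(4750 - 4296) = -386/454 = -386*1/454 = -193/227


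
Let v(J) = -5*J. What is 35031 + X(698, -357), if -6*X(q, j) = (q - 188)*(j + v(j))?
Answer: -86349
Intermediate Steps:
X(q, j) = 2*j*(-188 + q)/3 (X(q, j) = -(q - 188)*(j - 5*j)/6 = -(-188 + q)*(-4*j)/6 = -(-2)*j*(-188 + q)/3 = 2*j*(-188 + q)/3)
35031 + X(698, -357) = 35031 + (⅔)*(-357)*(-188 + 698) = 35031 + (⅔)*(-357)*510 = 35031 - 121380 = -86349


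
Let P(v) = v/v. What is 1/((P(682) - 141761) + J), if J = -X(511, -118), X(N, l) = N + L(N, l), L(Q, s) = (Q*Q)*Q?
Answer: -1/133575102 ≈ -7.4864e-9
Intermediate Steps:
L(Q, s) = Q³ (L(Q, s) = Q²*Q = Q³)
X(N, l) = N + N³
P(v) = 1
J = -133433342 (J = -(511 + 511³) = -(511 + 133432831) = -1*133433342 = -133433342)
1/((P(682) - 141761) + J) = 1/((1 - 141761) - 133433342) = 1/(-141760 - 133433342) = 1/(-133575102) = -1/133575102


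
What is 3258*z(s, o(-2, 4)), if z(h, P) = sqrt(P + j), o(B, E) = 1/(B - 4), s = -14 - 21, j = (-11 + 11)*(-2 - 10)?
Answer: 543*I*sqrt(6) ≈ 1330.1*I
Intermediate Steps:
j = 0 (j = 0*(-12) = 0)
s = -35
o(B, E) = 1/(-4 + B)
z(h, P) = sqrt(P) (z(h, P) = sqrt(P + 0) = sqrt(P))
3258*z(s, o(-2, 4)) = 3258*sqrt(1/(-4 - 2)) = 3258*sqrt(1/(-6)) = 3258*sqrt(-1/6) = 3258*(I*sqrt(6)/6) = 543*I*sqrt(6)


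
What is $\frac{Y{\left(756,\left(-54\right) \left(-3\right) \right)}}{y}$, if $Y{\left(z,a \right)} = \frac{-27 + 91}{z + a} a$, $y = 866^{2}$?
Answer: $\frac{48}{3187313} \approx 1.506 \cdot 10^{-5}$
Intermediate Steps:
$y = 749956$
$Y{\left(z,a \right)} = \frac{64 a}{a + z}$ ($Y{\left(z,a \right)} = \frac{64}{a + z} a = \frac{64 a}{a + z}$)
$\frac{Y{\left(756,\left(-54\right) \left(-3\right) \right)}}{y} = \frac{64 \left(\left(-54\right) \left(-3\right)\right) \frac{1}{\left(-54\right) \left(-3\right) + 756}}{749956} = 64 \cdot 162 \frac{1}{162 + 756} \cdot \frac{1}{749956} = 64 \cdot 162 \cdot \frac{1}{918} \cdot \frac{1}{749956} = \frac{192}{17} \cdot \frac{1}{749956} = \frac{48}{3187313}$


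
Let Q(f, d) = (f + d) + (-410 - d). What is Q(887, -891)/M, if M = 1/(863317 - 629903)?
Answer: 111338478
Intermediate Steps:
Q(f, d) = -410 + f (Q(f, d) = (d + f) + (-410 - d) = -410 + f)
M = 1/233414 ≈ 4.2842e-6
Q(887, -891)/M = (-410 + 887)/(1/233414) = 477*233414 = 111338478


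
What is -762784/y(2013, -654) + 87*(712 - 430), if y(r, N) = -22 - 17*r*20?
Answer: 763311946/31111 ≈ 24535.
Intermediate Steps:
y(r, N) = -22 - 340*r
-762784/y(2013, -654) + 87*(712 - 430) = -762784/(-22 - 340*2013) + 87*(712 - 430) = -762784/(-22 - 684420) + 87*282 = -762784/(-684442) + 24534 = -762784*(-1/684442) + 24534 = 34672/31111 + 24534 = 763311946/31111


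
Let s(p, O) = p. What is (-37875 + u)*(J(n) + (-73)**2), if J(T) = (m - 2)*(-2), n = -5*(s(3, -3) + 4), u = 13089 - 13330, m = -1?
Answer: -203348860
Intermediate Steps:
u = -241
n = -35 (n = -5*(3 + 4) = -5*7 = -35)
J(T) = 6 (J(T) = (-1 - 2)*(-2) = -3*(-2) = 6)
(-37875 + u)*(J(n) + (-73)**2) = (-37875 - 241)*(6 + (-73)**2) = -38116*(6 + 5329) = -38116*5335 = -203348860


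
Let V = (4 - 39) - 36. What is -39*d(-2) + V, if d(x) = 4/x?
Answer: 7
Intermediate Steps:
V = -71 (V = -35 - 36 = -71)
-39*d(-2) + V = -156/(-2) - 71 = -156*(-1)/2 - 71 = -39*(-2) - 71 = 78 - 71 = 7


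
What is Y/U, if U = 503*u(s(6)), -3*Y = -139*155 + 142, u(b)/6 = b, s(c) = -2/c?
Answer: -21403/3018 ≈ -7.0918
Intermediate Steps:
u(b) = 6*b
Y = 21403/3 (Y = -(-139*155 + 142)/3 = -(-21545 + 142)/3 = -⅓*(-21403) = 21403/3 ≈ 7134.3)
U = -1006 (U = 503*(6*(-2/6)) = 503*(6*(-2*⅙)) = 503*(6*(-⅓)) = 503*(-2) = -1006)
Y/U = (21403/3)/(-1006) = (21403/3)*(-1/1006) = -21403/3018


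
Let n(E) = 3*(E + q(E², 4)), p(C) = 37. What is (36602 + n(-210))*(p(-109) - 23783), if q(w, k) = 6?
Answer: -854618540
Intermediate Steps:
n(E) = 18 + 3*E (n(E) = 3*(E + 6) = 3*(6 + E) = 18 + 3*E)
(36602 + n(-210))*(p(-109) - 23783) = (36602 + (18 + 3*(-210)))*(37 - 23783) = (36602 + (18 - 630))*(-23746) = (36602 - 612)*(-23746) = 35990*(-23746) = -854618540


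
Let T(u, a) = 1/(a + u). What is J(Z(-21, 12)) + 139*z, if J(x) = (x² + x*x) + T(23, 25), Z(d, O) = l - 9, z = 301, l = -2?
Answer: 2019889/48 ≈ 42081.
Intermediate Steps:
Z(d, O) = -11 (Z(d, O) = -2 - 9 = -11)
J(x) = 1/48 + 2*x² (J(x) = (x² + x*x) + 1/(25 + 23) = (x² + x²) + 1/48 = 2*x² + 1/48 = 1/48 + 2*x²)
J(Z(-21, 12)) + 139*z = (1/48 + 2*(-11)²) + 139*301 = (1/48 + 2*121) + 41839 = (1/48 + 242) + 41839 = 11617/48 + 41839 = 2019889/48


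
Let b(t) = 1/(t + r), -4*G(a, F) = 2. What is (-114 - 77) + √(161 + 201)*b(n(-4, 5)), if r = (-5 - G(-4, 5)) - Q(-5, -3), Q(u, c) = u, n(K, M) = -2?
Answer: -191 - 2*√362/3 ≈ -203.68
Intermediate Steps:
G(a, F) = -½ (G(a, F) = -¼*2 = -½)
r = ½ (r = (-5 - 1*(-½)) - 1*(-5) = (-5 + ½) + 5 = -9/2 + 5 = ½ ≈ 0.50000)
b(t) = 1/(½ + t) (b(t) = 1/(t + ½) = 1/(½ + t))
(-114 - 77) + √(161 + 201)*b(n(-4, 5)) = (-114 - 77) + √(161 + 201)*(2/(1 + 2*(-2))) = -191 + √362*(2/(1 - 4)) = -191 + √362*(2/(-3)) = -191 + √362*(2*(-⅓)) = -191 + √362*(-⅔) = -191 - 2*√362/3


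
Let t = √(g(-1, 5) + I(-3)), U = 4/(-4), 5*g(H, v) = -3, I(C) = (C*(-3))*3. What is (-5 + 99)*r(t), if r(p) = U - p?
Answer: -94 - 188*√165/5 ≈ -576.98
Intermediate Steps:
I(C) = -9*C (I(C) = -3*C*3 = -9*C)
g(H, v) = -⅗ (g(H, v) = (⅕)*(-3) = -⅗)
U = -1 (U = 4*(-¼) = -1)
t = 2*√165/5 (t = √(-⅗ - 9*(-3)) = √(-⅗ + 27) = √(132/5) = 2*√165/5 ≈ 5.1381)
r(p) = -1 - p
(-5 + 99)*r(t) = (-5 + 99)*(-1 - 2*√165/5) = 94*(-1 - 2*√165/5) = -94 - 188*√165/5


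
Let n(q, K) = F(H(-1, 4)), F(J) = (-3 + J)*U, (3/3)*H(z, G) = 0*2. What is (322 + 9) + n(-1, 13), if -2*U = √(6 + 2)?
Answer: 331 + 3*√2 ≈ 335.24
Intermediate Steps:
U = -√2 (U = -√(6 + 2)/2 = -√2 ≈ -1.4142)
H(z, G) = 0 (H(z, G) = 0*2 = 0)
F(J) = -√2*(-3 + J) (F(J) = (-3 + J)*(-√2) = -√2*(-3 + J))
n(q, K) = 3*√2 (n(q, K) = √2*(3 - 1*0) = √2*(3 + 0) = √2*3 = 3*√2)
(322 + 9) + n(-1, 13) = (322 + 9) + 3*√2 = 331 + 3*√2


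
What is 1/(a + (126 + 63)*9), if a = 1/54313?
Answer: 54313/92386414 ≈ 0.00058789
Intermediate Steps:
a = 1/54313 ≈ 1.8412e-5
1/(a + (126 + 63)*9) = 1/(1/54313 + (126 + 63)*9) = 1/(1/54313 + 189*9) = 1/(1/54313 + 1701) = 1/(92386414/54313) = 54313/92386414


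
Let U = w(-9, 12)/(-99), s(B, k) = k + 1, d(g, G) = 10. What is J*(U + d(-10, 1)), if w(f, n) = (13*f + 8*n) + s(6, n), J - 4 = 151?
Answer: 154690/99 ≈ 1562.5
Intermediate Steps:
J = 155 (J = 4 + 151 = 155)
s(B, k) = 1 + k
w(f, n) = 1 + 9*n + 13*f (w(f, n) = (13*f + 8*n) + (1 + n) = (8*n + 13*f) + (1 + n) = 1 + 9*n + 13*f)
U = 8/99 (U = (1 + 9*12 + 13*(-9))/(-99) = (1 + 108 - 117)*(-1/99) = -8*(-1/99) = 8/99 ≈ 0.080808)
J*(U + d(-10, 1)) = 155*(8/99 + 10) = 155*(998/99) = 154690/99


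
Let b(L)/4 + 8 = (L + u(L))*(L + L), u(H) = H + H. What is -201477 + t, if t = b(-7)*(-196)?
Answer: -425701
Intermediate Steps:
u(H) = 2*H
b(L) = -32 + 24*L² (b(L) = -32 + 4*((L + 2*L)*(L + L)) = -32 + 4*((3*L)*(2*L)) = -32 + 4*(6*L²) = -32 + 24*L²)
t = -224224 (t = (-32 + 24*(-7)²)*(-196) = (-32 + 24*49)*(-196) = (-32 + 1176)*(-196) = 1144*(-196) = -224224)
-201477 + t = -201477 - 224224 = -425701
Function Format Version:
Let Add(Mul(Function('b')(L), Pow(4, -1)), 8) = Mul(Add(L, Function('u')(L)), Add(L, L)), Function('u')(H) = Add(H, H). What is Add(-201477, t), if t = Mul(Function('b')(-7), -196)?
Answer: -425701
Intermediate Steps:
Function('u')(H) = Mul(2, H)
Function('b')(L) = Add(-32, Mul(24, Pow(L, 2))) (Function('b')(L) = Add(-32, Mul(4, Mul(Add(L, Mul(2, L)), Add(L, L)))) = Add(-32, Mul(4, Mul(Mul(3, L), Mul(2, L)))) = Add(-32, Mul(4, Mul(6, Pow(L, 2)))) = Add(-32, Mul(24, Pow(L, 2))))
t = -224224 (t = Mul(Add(-32, Mul(24, Pow(-7, 2))), -196) = Mul(Add(-32, Mul(24, 49)), -196) = Mul(Add(-32, 1176), -196) = Mul(1144, -196) = -224224)
Add(-201477, t) = Add(-201477, -224224) = -425701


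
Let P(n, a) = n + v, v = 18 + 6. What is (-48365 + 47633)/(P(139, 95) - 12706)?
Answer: 244/4181 ≈ 0.058359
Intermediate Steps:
v = 24
P(n, a) = 24 + n (P(n, a) = n + 24 = 24 + n)
(-48365 + 47633)/(P(139, 95) - 12706) = (-48365 + 47633)/((24 + 139) - 12706) = -732/(163 - 12706) = -732/(-12543) = -732*(-1/12543) = 244/4181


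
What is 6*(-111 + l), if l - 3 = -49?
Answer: -942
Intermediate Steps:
l = -46 (l = 3 - 49 = -46)
6*(-111 + l) = 6*(-111 - 46) = 6*(-157) = -942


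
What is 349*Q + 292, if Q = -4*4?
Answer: -5292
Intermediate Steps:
Q = -16
349*Q + 292 = 349*(-16) + 292 = -5584 + 292 = -5292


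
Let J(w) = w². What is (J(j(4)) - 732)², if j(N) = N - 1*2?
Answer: 529984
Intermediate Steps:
j(N) = -2 + N (j(N) = N - 2 = -2 + N)
(J(j(4)) - 732)² = ((-2 + 4)² - 732)² = (2² - 732)² = (4 - 732)² = (-728)² = 529984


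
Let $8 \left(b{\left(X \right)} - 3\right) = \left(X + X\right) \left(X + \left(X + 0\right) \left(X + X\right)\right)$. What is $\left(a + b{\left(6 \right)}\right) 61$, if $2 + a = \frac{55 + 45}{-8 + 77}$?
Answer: $\frac{502762}{69} \approx 7286.4$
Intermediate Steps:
$a = - \frac{38}{69}$ ($a = -2 + \frac{55 + 45}{-8 + 77} = -2 + \frac{100}{69} = - \frac{38}{69} \approx -0.55072$)
$b{\left(X \right)} = 3 + \frac{X \left(X + 2 X^{2}\right)}{4}$ ($b{\left(X \right)} = 3 + \frac{\left(X + X\right) \left(X + \left(X + 0\right) \left(X + X\right)\right)}{8} = 3 + \frac{2 X \left(X + X 2 X\right)}{8} = 3 + \frac{2 X \left(X + 2 X^{2}\right)}{8} = 3 + \frac{X \left(X + 2 X^{2}\right)}{4}$)
$\left(a + b{\left(6 \right)}\right) 61 = \left(- \frac{38}{69} + \left(3 + \frac{6^{3}}{2} + \frac{6^{2}}{4}\right)\right) 61 = \left(- \frac{38}{69} + \left(3 + \frac{1}{2} \cdot 216 + \frac{1}{4} \cdot 36\right)\right) 61 = \left(- \frac{38}{69} + \left(3 + 108 + 9\right)\right) 61 = \left(- \frac{38}{69} + 120\right) 61 = \frac{8242}{69} \cdot 61 = \frac{502762}{69}$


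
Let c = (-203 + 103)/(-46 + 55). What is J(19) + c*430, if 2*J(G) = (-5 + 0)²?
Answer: -85775/18 ≈ -4765.3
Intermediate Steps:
c = -100/9 ≈ -11.111
J(G) = 25/2 (J(G) = (-5 + 0)²/2 = (½)*(-5)² = (½)*25 = 25/2)
J(19) + c*430 = 25/2 - 100/9*430 = 25/2 - 43000/9 = -85775/18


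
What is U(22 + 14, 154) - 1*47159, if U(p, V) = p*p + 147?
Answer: -45716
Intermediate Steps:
U(p, V) = 147 + p² (U(p, V) = p² + 147 = 147 + p²)
U(22 + 14, 154) - 1*47159 = (147 + (22 + 14)²) - 1*47159 = (147 + 36²) - 47159 = (147 + 1296) - 47159 = 1443 - 47159 = -45716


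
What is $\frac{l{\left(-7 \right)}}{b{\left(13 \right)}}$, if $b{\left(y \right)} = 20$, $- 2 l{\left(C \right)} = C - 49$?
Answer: $\frac{7}{5} \approx 1.4$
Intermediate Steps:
$l{\left(C \right)} = \frac{49}{2} - \frac{C}{2}$ ($l{\left(C \right)} = - \frac{C - 49}{2} = - \frac{-49 + C}{2} = \frac{49}{2} - \frac{C}{2}$)
$\frac{l{\left(-7 \right)}}{b{\left(13 \right)}} = \frac{\frac{49}{2} - - \frac{7}{2}}{20} = \left(\frac{49}{2} + \frac{7}{2}\right) \frac{1}{20} = 28 \cdot \frac{1}{20} = \frac{7}{5}$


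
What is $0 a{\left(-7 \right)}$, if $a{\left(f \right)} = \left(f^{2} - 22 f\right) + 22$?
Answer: $0$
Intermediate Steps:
$a{\left(f \right)} = 22 + f^{2} - 22 f$
$0 a{\left(-7 \right)} = 0 \left(22 + \left(-7\right)^{2} - -154\right) = 0 \left(22 + 49 + 154\right) = 0 \cdot 225 = 0$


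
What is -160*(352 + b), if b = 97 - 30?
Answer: -67040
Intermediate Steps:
b = 67
-160*(352 + b) = -160*(352 + 67) = -160*419 = -67040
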